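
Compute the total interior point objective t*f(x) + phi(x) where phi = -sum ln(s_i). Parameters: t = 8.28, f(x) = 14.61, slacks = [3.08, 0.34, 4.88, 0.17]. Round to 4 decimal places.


Step 1: Compute log-barrier.
ln values: [1.1249, -1.0788, 1.5851, -1.772]
phi = -(1.1249 - 1.0788 + 1.5851 - 1.772) = 0.1407
Step 2: Compute augmented objective.
t*f(x) = 8.28*14.61 = 120.9708
Total = 120.9708 + 0.1407 = 121.1115


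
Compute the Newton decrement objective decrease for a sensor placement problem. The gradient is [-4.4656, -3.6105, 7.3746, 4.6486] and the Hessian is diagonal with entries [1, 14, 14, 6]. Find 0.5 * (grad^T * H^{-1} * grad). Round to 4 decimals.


Step 1: H is diagonal, so H^(-1) * g = [-4.4656, -0.2579, 0.5268, 0.7748].
Step 2: g^T H^(-1) g = sum_i g_i^2 / H_ii
  = (-4.4656)^2/1 + (-3.6105)^2/14 + (7.3746)^2/14 + (4.6486)^2/6
  = 19.9416 + 0.9311 + 3.8846 + 3.6016 = 28.3589
Step 3: Objective decrease = 0.5 * g^T H^(-1) g = 14.1795


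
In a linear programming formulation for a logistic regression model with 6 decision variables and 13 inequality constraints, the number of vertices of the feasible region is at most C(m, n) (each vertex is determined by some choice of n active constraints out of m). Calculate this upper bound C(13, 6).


Each vertex corresponds to some choice of n active constraints out of m, so the number of vertices is at most C(m, n) = m! / (n!(m-n)!).
m = 13, n = 6
Numerator: 13 * 12 * 11 * 10 * 9 * 8
Denominator: 6! = 720
C(13, 6) = 1716


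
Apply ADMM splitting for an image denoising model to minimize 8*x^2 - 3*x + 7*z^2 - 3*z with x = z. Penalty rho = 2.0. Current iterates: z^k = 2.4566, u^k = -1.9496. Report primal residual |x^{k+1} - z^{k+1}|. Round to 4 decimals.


ADMM iteration with rho = 2.0, z^k = 2.4566, u^k = -1.9496
Step 1: x-update.
Minimize 8*x^2 - 3*x + (2.0/2)*(x - 2.4566 - 1.9496)^2
FOC: (2*8 + 2.0)*x = 3 + 2.0*(2.4566 + 1.9496)
x^{k+1} = 0.6562
Step 2: z-update.
Minimize 7*z^2 - 3*z + (2.0/2)*(0.6562 - z - 1.9496)^2
FOC: (2*7 + 2.0)*z = 3 + 2.0*(0.6562 - 1.9496)
z^{k+1} = 0.0258
Step 3: u-update.
u^{k+1} = -1.9496 + 0.6562 - 0.0258 = -1.3192
Step 4: Primal residual = |0.6562 - 0.0258| = 0.6304


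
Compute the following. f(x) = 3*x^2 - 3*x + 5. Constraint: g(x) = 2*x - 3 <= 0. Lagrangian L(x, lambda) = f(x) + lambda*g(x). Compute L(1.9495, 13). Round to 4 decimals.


Step 1: Evaluate f(x).
f(1.9495) = 3*1.9495^2 - 3*1.9495 + 5 = 10.5532
Step 2: Evaluate g(x).
g(1.9495) = 2*1.9495 - 3 = 0.899
Step 3: Compute Lagrangian.
L = 10.5532 + 13*0.899 = 22.2402


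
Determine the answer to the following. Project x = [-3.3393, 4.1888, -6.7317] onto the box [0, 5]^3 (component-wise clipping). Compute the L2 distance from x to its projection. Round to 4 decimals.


Project each component onto [0, 5].
clip(-3.3393) = 0.0, clip(4.1888) = 4.1888, clip(-6.7317) = 0.0
Projection = [0.0, 4.1888, 0.0]
Squared diffs: [11.1509, 0.0, 45.3158]
Distance = sqrt(56.4667) = 7.5144


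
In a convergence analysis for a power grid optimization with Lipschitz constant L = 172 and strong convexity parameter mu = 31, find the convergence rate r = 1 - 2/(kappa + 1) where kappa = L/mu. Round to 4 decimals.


Step 1: Compute the condition number.
kappa = L/mu = 172/31 = 5.5484
Step 2: Compute the convergence rate.
r = 1 - 2/(kappa + 1) = 1 - 2*mu/(L + mu) = (L - mu)/(L + mu) = 141/203 = 0.6946


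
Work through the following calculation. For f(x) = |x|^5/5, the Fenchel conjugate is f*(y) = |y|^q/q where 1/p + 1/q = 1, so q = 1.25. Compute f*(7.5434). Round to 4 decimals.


The conjugate exponent q satisfies 1/p + 1/q = 1.
p = 5, so q = 5/(5 - 1) = 1.25
|y|^q = 7.5434^1.25 = 12.5014
f*(7.5434) = 12.5014 / 1.25 = 10.0011


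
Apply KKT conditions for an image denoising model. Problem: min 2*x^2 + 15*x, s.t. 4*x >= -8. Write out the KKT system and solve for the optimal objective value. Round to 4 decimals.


Step 1: Try lambda = 0 (constraint inactive).
x_unc = -15/(2*2) = -3.75
Check: 4*-3.75 = -15.0 < -8 -- violated!
Step 2: Constraint must be active: 4*x = -8
x* = -8/4 = -2.0
lambda = (2*2*(-2.0) + 15)/4 = 1.75
Step 3: Compute optimal value.
f(x*) = 2*(-2.0)^2 + 15*(-2.0) = -22.0


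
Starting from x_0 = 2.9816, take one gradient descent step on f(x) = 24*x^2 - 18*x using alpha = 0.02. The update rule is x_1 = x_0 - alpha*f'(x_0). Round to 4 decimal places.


We compute the gradient at x_0 and apply the update.
f'(x) = 48*x - 18
f'(2.9816) = 48*2.9816 - 18 = 125.1168
x_1 = 2.9816 - 0.02*125.1168 = 0.4793


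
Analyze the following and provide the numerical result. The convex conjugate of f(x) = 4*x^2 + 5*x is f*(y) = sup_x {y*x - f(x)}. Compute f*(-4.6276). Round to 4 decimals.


f*(y) = sup_x {y*x - a*x^2 - b*x} = sup_x {(y-b)*x - a*x^2}
FOC: (y - b) - 2a*x = 0 => x* = (y - b)/(2a)
x* = (-4.6276 - 5)/(2*4) = -1.2035
f*(-4.6276) = (y-b)^2/(4a) = (-4.6276 - 5)^2/(4*4)
= 92.6907/16 = 5.7932


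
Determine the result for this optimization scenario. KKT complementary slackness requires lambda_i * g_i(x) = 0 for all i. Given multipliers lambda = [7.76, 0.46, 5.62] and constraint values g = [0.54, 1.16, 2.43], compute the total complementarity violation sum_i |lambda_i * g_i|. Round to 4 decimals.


KKT complementary slackness check:
lambda_1 * g_1 = 7.76 * 0.54 = 4.1904
lambda_2 * g_2 = 0.46 * 1.16 = 0.5336
lambda_3 * g_3 = 5.62 * 2.43 = 13.6566
Total violation = 4.1904 + 0.5336 + 13.6566 = 18.3806


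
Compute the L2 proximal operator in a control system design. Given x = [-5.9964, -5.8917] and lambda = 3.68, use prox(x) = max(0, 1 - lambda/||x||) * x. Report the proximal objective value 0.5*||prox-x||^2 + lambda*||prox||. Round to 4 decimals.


Step 1: Compute ||x||.
||x|| = 8.4065
Step 2: Compute scaling factor.
scale = max(0, 1 - 3.68/8.4065) = 0.5622
Step 3: prox(x) = [-3.3714, -3.3126]
||prox(x)|| = 4.7265
Step 4: Proximal objective.
0.5*||prox-x||^2 = 6.7712
lambda*||prox|| = 17.3935
Total = 24.1647


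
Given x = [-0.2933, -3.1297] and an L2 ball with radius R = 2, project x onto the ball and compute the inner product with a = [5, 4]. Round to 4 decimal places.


Step 1: Compute ||x|| (intermediates to 6 decimals).
||x|| = sqrt((-0.2933)^2 + (-3.1297)^2) = 3.143413
Step 2: Project.
Since ||x|| > R, scale = R/||x|| = 2/3.143413 = 0.636251, proj(x) = scale * x
proj(x) = [-0.186612, -1.991275]
Step 3: Dot product.
a^T * proj(x) = 5*(-0.186612) + 4*(-1.991275) = -8.8982


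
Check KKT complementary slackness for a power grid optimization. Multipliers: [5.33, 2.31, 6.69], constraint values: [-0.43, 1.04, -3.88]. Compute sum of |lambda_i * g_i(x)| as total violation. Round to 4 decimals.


KKT complementary slackness check:
lambda_1 * g_1 = 5.33 * -0.43 = -2.2919
lambda_2 * g_2 = 2.31 * 1.04 = 2.4024
lambda_3 * g_3 = 6.69 * -3.88 = -25.9572
Total violation = 2.2919 + 2.4024 + 25.9572 = 30.6515


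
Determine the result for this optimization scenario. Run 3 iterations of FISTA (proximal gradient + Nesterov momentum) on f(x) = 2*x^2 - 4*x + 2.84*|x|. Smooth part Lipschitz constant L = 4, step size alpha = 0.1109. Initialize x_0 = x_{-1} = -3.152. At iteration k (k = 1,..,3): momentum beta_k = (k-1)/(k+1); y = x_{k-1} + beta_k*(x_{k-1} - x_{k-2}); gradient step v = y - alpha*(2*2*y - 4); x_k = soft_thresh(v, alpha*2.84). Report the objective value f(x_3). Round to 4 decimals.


FISTA on f(x) = 2*x^2 - 4*x + 2.84*|x|
L = 4, alpha = 0.1109
Iteration 1: beta = 0.0, y = -3.152 + 0.0*(-3.152 + 3.152) = -3.152
  grad(y) = -16.608, v = y - alpha*grad = -1.3102
  prox(v) = soft_thresh(-1.3102, 0.315) = -0.9952
Iteration 2: beta = 0.3333, y = -0.9952 + 0.3333*(-0.9952 + 3.152) = -0.2763
  grad(y) = -5.1052, v = y - alpha*grad = 0.2899
  prox(v) = soft_thresh(0.2899, 0.315) = 0.0
Iteration 3: beta = 0.5, y = 0.0 + 0.5*(0.0 + 0.9952) = 0.4976
  grad(y) = -2.0096, v = y - alpha*grad = 0.7205
  prox(v) = soft_thresh(0.7205, 0.315) = 0.4055
f(x_3) = 2*0.4055^2 - 4*0.4055 + 2.84*|0.4055| = -0.1415


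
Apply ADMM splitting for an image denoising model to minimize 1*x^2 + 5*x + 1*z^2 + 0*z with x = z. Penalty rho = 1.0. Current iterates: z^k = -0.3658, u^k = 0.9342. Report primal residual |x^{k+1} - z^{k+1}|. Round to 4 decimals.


ADMM iteration with rho = 1.0, z^k = -0.3658, u^k = 0.9342
Step 1: x-update.
Minimize 1*x^2 + 5*x + (1.0/2)*(x + 0.3658 + 0.9342)^2
FOC: (2*1 + 1.0)*x = -5 + 1.0*(-0.3658 - 0.9342)
x^{k+1} = -2.1
Step 2: z-update.
Minimize 1*z^2 + 0*z + (1.0/2)*(-2.1 - z + 0.9342)^2
FOC: (2*1 + 1.0)*z = 0 + 1.0*(-2.1 + 0.9342)
z^{k+1} = -0.3886
Step 3: u-update.
u^{k+1} = 0.9342 - 2.1 + 0.3886 = -0.7772
Step 4: Primal residual = |-2.1 + 0.3886| = 1.7114


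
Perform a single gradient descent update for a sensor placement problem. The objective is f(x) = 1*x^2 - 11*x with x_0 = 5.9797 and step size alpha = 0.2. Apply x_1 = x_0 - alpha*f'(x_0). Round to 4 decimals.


We compute the gradient at x_0 and apply the update.
f'(x) = 2*x - 11
f'(5.9797) = 2*5.9797 - 11 = 0.9594
x_1 = 5.9797 - 0.2*0.9594 = 5.7878


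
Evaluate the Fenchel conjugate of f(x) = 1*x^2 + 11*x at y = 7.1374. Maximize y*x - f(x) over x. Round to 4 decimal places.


f*(y) = sup_x {y*x - a*x^2 - b*x} = sup_x {(y-b)*x - a*x^2}
FOC: (y - b) - 2a*x = 0 => x* = (y - b)/(2a)
x* = (7.1374 - 11)/(2*1) = -1.9313
f*(7.1374) = (y-b)^2/(4a) = (7.1374 - 11)^2/(4*1)
= 14.9197/4 = 3.7299


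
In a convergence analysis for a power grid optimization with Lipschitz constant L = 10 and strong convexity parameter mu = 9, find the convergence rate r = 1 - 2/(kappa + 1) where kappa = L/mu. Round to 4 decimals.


Step 1: Compute the condition number.
kappa = L/mu = 10/9 = 1.1111
Step 2: Compute the convergence rate.
r = 1 - 2/(kappa + 1) = 1 - 2*mu/(L + mu) = (L - mu)/(L + mu) = 1/19 = 0.0526


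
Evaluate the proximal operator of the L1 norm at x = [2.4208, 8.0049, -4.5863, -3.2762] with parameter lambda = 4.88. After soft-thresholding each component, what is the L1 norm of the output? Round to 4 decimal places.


Soft-thresholding with lambda = 4.88:
prox(2.4208) = sign(2.4208)*max(|2.4208| - 4.88, 0) = 0.0
prox(8.0049) = sign(8.0049)*max(|8.0049| - 4.88, 0) = 3.1249
prox(-4.5863) = sign(-4.5863)*max(|-4.5863| - 4.88, 0) = 0.0
prox(-3.2762) = sign(-3.2762)*max(|-3.2762| - 4.88, 0) = 0.0
prox(x) = [0.0, 3.1249, 0.0, 0.0]
||prox(x)||_1 = 0.0 + 3.1249 + 0.0 + 0.0 = 3.1249


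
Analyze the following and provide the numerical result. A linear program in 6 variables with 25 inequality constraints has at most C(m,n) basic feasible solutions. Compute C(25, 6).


Each vertex corresponds to some choice of n active constraints out of m, so the number of vertices is at most C(m, n) = m! / (n!(m-n)!).
m = 25, n = 6
Numerator: 25 * 24 * 23 * 22 * 21 * 20
Denominator: 6! = 720
C(25, 6) = 177100


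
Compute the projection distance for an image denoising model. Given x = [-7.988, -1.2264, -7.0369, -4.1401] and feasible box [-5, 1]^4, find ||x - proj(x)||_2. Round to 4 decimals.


Project each component onto [-5, 1].
clip(-7.988) = -5.0, clip(-1.2264) = -1.2264, clip(-7.0369) = -5.0, clip(-4.1401) = -4.1401
Projection = [-5.0, -1.2264, -5.0, -4.1401]
Squared diffs: [8.9281, 0.0, 4.149, 0.0]
Distance = sqrt(13.0771) = 3.6162


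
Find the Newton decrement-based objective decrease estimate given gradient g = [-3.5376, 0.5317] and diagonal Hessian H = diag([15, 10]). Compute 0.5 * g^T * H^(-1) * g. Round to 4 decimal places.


Step 1: H is diagonal, so H^(-1) * g = [-0.2358, 0.0532].
Step 2: g^T H^(-1) g = sum_i g_i^2 / H_ii
  = (-3.5376)^2/15 + (0.5317)^2/10
  = 0.8343 + 0.0283 = 0.8626
Step 3: Objective decrease = 0.5 * g^T H^(-1) g = 0.4313


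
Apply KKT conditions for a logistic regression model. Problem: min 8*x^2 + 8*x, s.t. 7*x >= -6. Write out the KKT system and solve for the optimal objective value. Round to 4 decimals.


Step 1: Try lambda = 0 (constraint inactive).
Stationarity: 2*8*x + 8 = 0
x* = -8/(2*8) = -0.5
Check constraint: 7*-0.5 = -3.5 >= -6 -- satisfied.
Step 2: Compute optimal value.
f(x*) = 8*(-0.5)^2 + 8*(-0.5) = -2.0


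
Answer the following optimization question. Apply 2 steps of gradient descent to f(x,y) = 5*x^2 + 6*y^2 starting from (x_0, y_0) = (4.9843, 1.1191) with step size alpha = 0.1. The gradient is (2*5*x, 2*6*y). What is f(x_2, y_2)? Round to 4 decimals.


Gradient descent on f(x,y) = 5*x^2 + 6*y^2.
Starting point: (4.9843, 1.1191), alpha = 0.1
Step 1: grad_x = 2*5*4.9843 = 49.843, grad_y = 2*6*1.1191 = 13.4292
  x_1 = 4.9843 - 0.1*49.843 = -0.0
  y_1 = 1.1191 - 0.1*13.4292 = -0.2238
Step 2: grad_x = 2*5*-0.0 = -0.0, grad_y = 2*6*-0.2238 = -2.6858
  x_2 = -0.0 - 0.1*-0.0 = 0.0
  y_2 = -0.2238 - 0.1*-2.6858 = 0.0448
f(0.0, 0.0448) = 5*0.0^2 + 6*0.0448^2 = 0.012


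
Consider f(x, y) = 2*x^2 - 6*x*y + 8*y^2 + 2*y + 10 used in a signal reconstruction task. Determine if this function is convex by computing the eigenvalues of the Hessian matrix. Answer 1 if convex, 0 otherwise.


The Hessian of f(x,y) = 2*x^2 - 6*x*y + 8*y^2 + 2*y + 10 is:
H = [[4, -6], [-6, 16]]
Trace = 4 + 16 = 20
Determinant = 4*16 - (-6)^2 = 28
Discriminant = (20)^2 - 4*28 = 288.0
Eigenvalues: lambda_1 = 1.5147, lambda_2 = 18.4853
The function is convex.

1


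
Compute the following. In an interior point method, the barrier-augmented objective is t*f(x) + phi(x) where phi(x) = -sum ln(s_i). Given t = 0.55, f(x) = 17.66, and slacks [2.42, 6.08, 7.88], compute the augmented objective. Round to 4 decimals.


Step 1: Compute log-barrier.
ln values: [0.8838, 1.805, 2.0643]
phi = -(0.8838 + 1.805 + 2.0643) = -4.7531
Step 2: Compute augmented objective.
t*f(x) = 0.55*17.66 = 9.713
Total = 9.713 - 4.7531 = 4.9599


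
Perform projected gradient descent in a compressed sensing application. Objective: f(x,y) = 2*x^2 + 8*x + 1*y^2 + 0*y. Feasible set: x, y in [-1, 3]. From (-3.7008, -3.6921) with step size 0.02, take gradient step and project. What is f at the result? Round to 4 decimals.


Step 1: Compute gradient at (-3.7008, -3.6921).
grad_x = 2*2*-3.7008 + 8 = -6.8032
grad_y = 2*1*-3.6921 + 0 = -7.3842
Step 2: Gradient step.
x_raw = -3.7008 - 0.02*-6.8032 = -3.5647
y_raw = -3.6921 - 0.02*-7.3842 = -3.5444
Step 3: Project onto [-1, 3].
x_proj = clip(-3.5647) = -1.0
y_proj = clip(-3.5444) = -1.0
Step 4: Evaluate f.
f(-1.0, -1.0) = -5.0


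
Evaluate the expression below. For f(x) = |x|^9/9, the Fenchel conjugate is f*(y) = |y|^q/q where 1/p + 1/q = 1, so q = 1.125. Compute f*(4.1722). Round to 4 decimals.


The conjugate exponent q satisfies 1/p + 1/q = 1.
p = 9, so q = 9/(9 - 1) = 1.125
|y|^q = 4.1722^1.125 = 4.9878
f*(4.1722) = 4.9878 / 1.125 = 4.4336


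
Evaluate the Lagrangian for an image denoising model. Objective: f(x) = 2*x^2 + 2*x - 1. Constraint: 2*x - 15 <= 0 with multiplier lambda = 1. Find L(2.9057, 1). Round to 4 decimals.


Step 1: Evaluate f(x).
f(2.9057) = 2*2.9057^2 + 2*2.9057 - 1 = 21.6976
Step 2: Evaluate g(x).
g(2.9057) = 2*2.9057 - 15 = -9.1886
Step 3: Compute Lagrangian.
L = 21.6976 + 1*-9.1886 = 12.509


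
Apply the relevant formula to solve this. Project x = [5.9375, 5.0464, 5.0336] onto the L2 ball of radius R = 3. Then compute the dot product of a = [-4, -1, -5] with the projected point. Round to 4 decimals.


Step 1: Compute ||x|| (intermediates to 6 decimals).
||x|| = sqrt(5.9375^2 + 5.0464^2 + 5.0336^2) = 9.276701
Step 2: Project.
Since ||x|| > R, scale = R/||x|| = 3/9.276701 = 0.323391, proj(x) = scale * x
proj(x) = [1.920134, 1.63196, 1.627821]
Step 3: Dot product.
a^T * proj(x) = -4*1.920134 - 1*1.63196 - 5*1.627821 = -17.4516


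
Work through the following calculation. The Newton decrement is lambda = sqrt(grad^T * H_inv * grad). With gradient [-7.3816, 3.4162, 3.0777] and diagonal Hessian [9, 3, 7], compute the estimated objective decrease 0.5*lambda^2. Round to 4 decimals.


Step 1: H is diagonal, so H^(-1) * g = [-0.8202, 1.1387, 0.4397].
Step 2: g^T H^(-1) g = sum_i g_i^2 / H_ii
  = (-7.3816)^2/9 + (3.4162)^2/3 + (3.0777)^2/7
  = 6.0542 + 3.8901 + 1.3532 = 11.2975
Step 3: Objective decrease = 0.5 * g^T H^(-1) g = 5.6488


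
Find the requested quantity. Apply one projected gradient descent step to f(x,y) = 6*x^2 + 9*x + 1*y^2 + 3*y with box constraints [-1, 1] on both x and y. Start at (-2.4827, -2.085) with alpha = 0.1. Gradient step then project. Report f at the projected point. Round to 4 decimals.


Step 1: Compute gradient at (-2.4827, -2.085).
grad_x = 2*6*-2.4827 + 9 = -20.7924
grad_y = 2*1*-2.085 + 3 = -1.17
Step 2: Gradient step.
x_raw = -2.4827 - 0.1*-20.7924 = -0.4035
y_raw = -2.085 - 0.1*-1.17 = -1.968
Step 3: Project onto [-1, 1].
x_proj = clip(-0.4035) = -0.4035
y_proj = clip(-1.968) = -1.0
Step 4: Evaluate f.
f(-0.4035, -1.0) = -4.6545


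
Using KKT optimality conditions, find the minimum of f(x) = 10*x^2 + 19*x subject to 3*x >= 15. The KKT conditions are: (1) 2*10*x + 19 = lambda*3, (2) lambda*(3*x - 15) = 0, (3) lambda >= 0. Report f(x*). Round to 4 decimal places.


Step 1: Try lambda = 0 (constraint inactive).
x_unc = -19/(2*10) = -0.95
Check: 3*-0.95 = -2.85 < 15 -- violated!
Step 2: Constraint must be active: 3*x = 15
x* = 15/3 = 5.0
lambda = (2*10*5.0 + 19)/3 = 39.6667
Step 3: Compute optimal value.
f(x*) = 10*5.0^2 + 19*5.0 = 345.0


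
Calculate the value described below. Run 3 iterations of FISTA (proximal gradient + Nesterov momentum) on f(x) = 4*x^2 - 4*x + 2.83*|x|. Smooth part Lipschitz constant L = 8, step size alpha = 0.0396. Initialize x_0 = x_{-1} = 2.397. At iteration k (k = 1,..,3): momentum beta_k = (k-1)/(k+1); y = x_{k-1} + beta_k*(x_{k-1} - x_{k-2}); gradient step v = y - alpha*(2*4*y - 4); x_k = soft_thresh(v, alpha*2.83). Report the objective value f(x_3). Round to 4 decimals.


FISTA on f(x) = 4*x^2 - 4*x + 2.83*|x|
L = 8, alpha = 0.0396
Iteration 1: beta = 0.0, y = 2.397 + 0.0*(2.397 - 2.397) = 2.397
  grad(y) = 15.176, v = y - alpha*grad = 1.796
  prox(v) = soft_thresh(1.796, 0.1121) = 1.684
Iteration 2: beta = 0.3333, y = 1.684 + 0.3333*(1.684 - 2.397) = 1.4463
  grad(y) = 7.5703, v = y - alpha*grad = 1.1465
  prox(v) = soft_thresh(1.1465, 0.1121) = 1.0344
Iteration 3: beta = 0.5, y = 1.0344 + 0.5*(1.0344 - 1.684) = 0.7097
  grad(y) = 1.6773, v = y - alpha*grad = 0.6432
  prox(v) = soft_thresh(0.6432, 0.1121) = 0.5312
f(x_3) = 4*0.5312^2 - 4*0.5312 + 2.83*|0.5312| = 0.5071


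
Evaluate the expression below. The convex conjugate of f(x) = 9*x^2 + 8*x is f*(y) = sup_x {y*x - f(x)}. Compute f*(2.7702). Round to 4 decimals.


f*(y) = sup_x {y*x - a*x^2 - b*x} = sup_x {(y-b)*x - a*x^2}
FOC: (y - b) - 2a*x = 0 => x* = (y - b)/(2a)
x* = (2.7702 - 8)/(2*9) = -0.2905
f*(2.7702) = (y-b)^2/(4a) = (2.7702 - 8)^2/(4*9)
= 27.3508/36 = 0.7597


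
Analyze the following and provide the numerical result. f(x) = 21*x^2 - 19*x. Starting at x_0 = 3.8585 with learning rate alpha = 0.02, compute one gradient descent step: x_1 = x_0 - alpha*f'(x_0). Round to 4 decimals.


We compute the gradient at x_0 and apply the update.
f'(x) = 42*x - 19
f'(3.8585) = 42*3.8585 - 19 = 143.057
x_1 = 3.8585 - 0.02*143.057 = 0.9974


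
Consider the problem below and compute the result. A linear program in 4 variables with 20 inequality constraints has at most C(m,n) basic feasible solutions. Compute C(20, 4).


Each vertex corresponds to some choice of n active constraints out of m, so the number of vertices is at most C(m, n) = m! / (n!(m-n)!).
m = 20, n = 4
Numerator: 20 * 19 * 18 * 17
Denominator: 4! = 24
C(20, 4) = 4845


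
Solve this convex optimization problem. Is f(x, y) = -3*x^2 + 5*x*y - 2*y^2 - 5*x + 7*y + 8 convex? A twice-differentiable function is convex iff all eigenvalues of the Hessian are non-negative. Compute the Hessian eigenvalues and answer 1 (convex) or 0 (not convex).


The Hessian of f(x,y) = -3*x^2 + 5*x*y - 2*y^2 - 5*x + 7*y + 8 is:
H = [[-6, 5], [5, -4]]
Trace = -6 - 4 = -10
Determinant = -6*-4 - (5)^2 = -1
Discriminant = (-10)^2 - 4*-1 = 104.0
Eigenvalues: lambda_1 = -10.099, lambda_2 = 0.099
The function is not convex.

0


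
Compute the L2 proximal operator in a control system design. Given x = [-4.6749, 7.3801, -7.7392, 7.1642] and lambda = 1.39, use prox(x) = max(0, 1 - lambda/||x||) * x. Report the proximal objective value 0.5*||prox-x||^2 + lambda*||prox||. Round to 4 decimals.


Step 1: Compute ||x||.
||x|| = 13.6946
Step 2: Compute scaling factor.
scale = max(0, 1 - 1.39/13.6946) = 0.8985
Step 3: prox(x) = [-4.2004, 6.631, -6.9537, 6.437]
||prox(x)|| = 12.3046
Step 4: Proximal objective.
0.5*||prox-x||^2 = 0.9661
lambda*||prox|| = 17.1034
Total = 18.0694


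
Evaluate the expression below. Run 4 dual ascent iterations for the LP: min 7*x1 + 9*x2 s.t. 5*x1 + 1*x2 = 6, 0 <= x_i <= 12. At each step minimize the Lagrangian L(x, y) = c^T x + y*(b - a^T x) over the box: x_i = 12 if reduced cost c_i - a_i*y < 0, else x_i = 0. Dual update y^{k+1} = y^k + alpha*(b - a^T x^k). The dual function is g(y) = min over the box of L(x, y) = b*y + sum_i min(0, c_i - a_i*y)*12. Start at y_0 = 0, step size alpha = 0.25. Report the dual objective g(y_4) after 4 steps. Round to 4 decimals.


Dual ascent for LP: min 7*x1 + 9*x2, 5*x1 + 1*x2 = 6, 0 <= x_i <= 12
Step 1: y^k = 0.0, reduced costs: (7.0, 9.0)
  x^k = (0.0, 0.0), subgradient = b - a^T x = 6.0
  y^{k+1} = 0.0 + 0.25*6.0 = 1.5
Step 2: y^k = 1.5, reduced costs: (-0.5, 7.5)
  x^k = (12.0, 0.0), subgradient = b - a^T x = -54.0
  y^{k+1} = 1.5 + 0.25*-54.0 = -12.0
Step 3: y^k = -12.0, reduced costs: (67.0, 21.0)
  x^k = (0.0, 0.0), subgradient = b - a^T x = 6.0
  y^{k+1} = -12.0 + 0.25*6.0 = -10.5
Step 4: y^k = -10.5, reduced costs: (59.5, 19.5)
  x^k = (0.0, 0.0), subgradient = b - a^T x = 6.0
  y^{k+1} = -10.5 + 0.25*6.0 = -9.0
Dual objective at y_4 = -9.0: reduced costs (52.0, 18.0), box minimizer x = (0.0, 0.0)
g(y_4) = b*y + (c1 - a1*y)*x1 + (c2 - a2*y)*x2 = 6*(-9.0) + 52.0*0.0 + 18.0*0.0 = -54.0 + 0.0 + 0.0 = -54.0


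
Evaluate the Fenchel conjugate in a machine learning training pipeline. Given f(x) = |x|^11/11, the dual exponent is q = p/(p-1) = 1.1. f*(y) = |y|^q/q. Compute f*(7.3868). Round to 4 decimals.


The conjugate exponent q satisfies 1/p + 1/q = 1.
p = 11, so q = 11/(11 - 1) = 1.1
|y|^q = 7.3868^1.1 = 9.022
f*(7.3868) = 9.022 / 1.1 = 8.2018


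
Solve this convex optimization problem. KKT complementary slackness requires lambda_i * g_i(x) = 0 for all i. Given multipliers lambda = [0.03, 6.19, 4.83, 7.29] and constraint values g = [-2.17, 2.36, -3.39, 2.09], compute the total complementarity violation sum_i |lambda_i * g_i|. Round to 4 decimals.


KKT complementary slackness check:
lambda_1 * g_1 = 0.03 * -2.17 = -0.0651
lambda_2 * g_2 = 6.19 * 2.36 = 14.6084
lambda_3 * g_3 = 4.83 * -3.39 = -16.3737
lambda_4 * g_4 = 7.29 * 2.09 = 15.2361
Total violation = 0.0651 + 14.6084 + 16.3737 + 15.2361 = 46.2833


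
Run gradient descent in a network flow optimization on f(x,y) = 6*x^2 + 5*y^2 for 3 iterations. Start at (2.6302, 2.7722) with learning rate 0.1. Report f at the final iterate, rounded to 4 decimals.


Gradient descent on f(x,y) = 6*x^2 + 5*y^2.
Starting point: (2.6302, 2.7722), alpha = 0.1
Step 1: grad_x = 2*6*2.6302 = 31.5624, grad_y = 2*5*2.7722 = 27.722
  x_1 = 2.6302 - 0.1*31.5624 = -0.526
  y_1 = 2.7722 - 0.1*27.722 = 0.0
Step 2: grad_x = 2*6*-0.526 = -6.3125, grad_y = 2*5*0.0 = 0.0
  x_2 = -0.526 - 0.1*-6.3125 = 0.1052
  y_2 = 0.0 - 0.1*0.0 = 0.0
Step 3: grad_x = 2*6*0.1052 = 1.2625, grad_y = 2*5*0.0 = 0.0
  x_3 = 0.1052 - 0.1*1.2625 = -0.021
  y_3 = 0.0 - 0.1*0.0 = 0.0
f(-0.021, 0.0) = 6*(-0.021)^2 + 5*0.0^2 = 0.0027


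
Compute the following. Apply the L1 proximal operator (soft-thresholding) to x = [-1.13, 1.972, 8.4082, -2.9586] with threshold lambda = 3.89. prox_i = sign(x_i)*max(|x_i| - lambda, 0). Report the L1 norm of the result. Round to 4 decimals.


Soft-thresholding with lambda = 3.89:
prox(-1.13) = sign(-1.13)*max(|-1.13| - 3.89, 0) = 0.0
prox(1.972) = sign(1.972)*max(|1.972| - 3.89, 0) = 0.0
prox(8.4082) = sign(8.4082)*max(|8.4082| - 3.89, 0) = 4.5182
prox(-2.9586) = sign(-2.9586)*max(|-2.9586| - 3.89, 0) = 0.0
prox(x) = [0.0, 0.0, 4.5182, 0.0]
||prox(x)||_1 = 0.0 + 0.0 + 4.5182 + 0.0 = 4.5182


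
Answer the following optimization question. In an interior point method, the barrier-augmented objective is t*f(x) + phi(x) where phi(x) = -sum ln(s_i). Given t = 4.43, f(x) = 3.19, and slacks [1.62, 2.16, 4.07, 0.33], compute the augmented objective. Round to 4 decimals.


Step 1: Compute log-barrier.
ln values: [0.4824, 0.7701, 1.4036, -1.1087]
phi = -(0.4824 + 0.7701 + 1.4036 - 1.1087) = -1.5475
Step 2: Compute augmented objective.
t*f(x) = 4.43*3.19 = 14.1317
Total = 14.1317 - 1.5475 = 12.5842


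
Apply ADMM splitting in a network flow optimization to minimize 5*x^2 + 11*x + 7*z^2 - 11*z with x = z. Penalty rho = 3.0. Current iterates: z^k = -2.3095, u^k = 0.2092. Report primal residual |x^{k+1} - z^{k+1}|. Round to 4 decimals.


ADMM iteration with rho = 3.0, z^k = -2.3095, u^k = 0.2092
Step 1: x-update.
Minimize 5*x^2 + 11*x + (3.0/2)*(x + 2.3095 + 0.2092)^2
FOC: (2*5 + 3.0)*x = -11 + 3.0*(-2.3095 - 0.2092)
x^{k+1} = -1.4274
Step 2: z-update.
Minimize 7*z^2 - 11*z + (3.0/2)*(-1.4274 - z + 0.2092)^2
FOC: (2*7 + 3.0)*z = 11 + 3.0*(-1.4274 + 0.2092)
z^{k+1} = 0.4321
Step 3: u-update.
u^{k+1} = 0.2092 - 1.4274 - 0.4321 = -1.6503
Step 4: Primal residual = |-1.4274 - 0.4321| = 1.8595


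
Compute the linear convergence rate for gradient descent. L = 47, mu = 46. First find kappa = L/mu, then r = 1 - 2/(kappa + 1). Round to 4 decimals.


Step 1: Compute the condition number.
kappa = L/mu = 47/46 = 1.0217
Step 2: Compute the convergence rate.
r = 1 - 2/(kappa + 1) = 1 - 2*mu/(L + mu) = (L - mu)/(L + mu) = 1/93 = 0.0108


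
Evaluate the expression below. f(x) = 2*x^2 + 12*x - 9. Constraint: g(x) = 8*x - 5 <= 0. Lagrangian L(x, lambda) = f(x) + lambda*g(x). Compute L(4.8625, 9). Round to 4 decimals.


Step 1: Evaluate f(x).
f(4.8625) = 2*4.8625^2 + 12*4.8625 - 9 = 96.6378
Step 2: Evaluate g(x).
g(4.8625) = 8*4.8625 - 5 = 33.9
Step 3: Compute Lagrangian.
L = 96.6378 + 9*33.9 = 401.7378


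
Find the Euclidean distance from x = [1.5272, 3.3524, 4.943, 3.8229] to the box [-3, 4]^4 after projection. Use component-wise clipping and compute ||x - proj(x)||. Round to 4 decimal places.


Project each component onto [-3, 4].
clip(1.5272) = 1.5272, clip(3.3524) = 3.3524, clip(4.943) = 4.0, clip(3.8229) = 3.8229
Projection = [1.5272, 3.3524, 4.0, 3.8229]
Squared diffs: [0.0, 0.0, 0.8892, 0.0]
Distance = sqrt(0.8892) = 0.943


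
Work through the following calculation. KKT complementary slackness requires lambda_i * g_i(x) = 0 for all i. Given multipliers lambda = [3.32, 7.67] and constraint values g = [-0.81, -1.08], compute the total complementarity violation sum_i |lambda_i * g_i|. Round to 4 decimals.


KKT complementary slackness check:
lambda_1 * g_1 = 3.32 * -0.81 = -2.6892
lambda_2 * g_2 = 7.67 * -1.08 = -8.2836
Total violation = 2.6892 + 8.2836 = 10.9728


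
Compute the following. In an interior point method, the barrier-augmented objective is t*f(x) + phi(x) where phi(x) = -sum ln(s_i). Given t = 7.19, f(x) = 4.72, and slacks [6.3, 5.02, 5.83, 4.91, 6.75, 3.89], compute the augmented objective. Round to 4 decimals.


Step 1: Compute log-barrier.
ln values: [1.8405, 1.6134, 1.763, 1.5913, 1.9095, 1.3584]
phi = -(1.8405 + 1.6134 + 1.763 + 1.5913 + 1.9095 + 1.3584) = -10.0762
Step 2: Compute augmented objective.
t*f(x) = 7.19*4.72 = 33.9368
Total = 33.9368 - 10.0762 = 23.8606


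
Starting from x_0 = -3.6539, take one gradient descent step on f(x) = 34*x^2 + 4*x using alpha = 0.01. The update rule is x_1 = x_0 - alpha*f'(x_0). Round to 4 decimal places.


We compute the gradient at x_0 and apply the update.
f'(x) = 68*x + 4
f'(-3.6539) = 68*-3.6539 + 4 = -244.4652
x_1 = -3.6539 - 0.01*-244.4652 = -1.2092


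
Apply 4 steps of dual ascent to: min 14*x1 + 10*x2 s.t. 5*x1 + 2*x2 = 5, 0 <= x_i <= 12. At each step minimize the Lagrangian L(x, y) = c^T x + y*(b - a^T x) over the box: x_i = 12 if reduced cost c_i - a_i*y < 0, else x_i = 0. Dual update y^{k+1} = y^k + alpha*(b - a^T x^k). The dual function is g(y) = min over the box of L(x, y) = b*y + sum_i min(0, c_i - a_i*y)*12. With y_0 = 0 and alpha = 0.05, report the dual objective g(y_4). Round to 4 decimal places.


Dual ascent for LP: min 14*x1 + 10*x2, 5*x1 + 2*x2 = 5, 0 <= x_i <= 12
Step 1: y^k = 0.0, reduced costs: (14.0, 10.0)
  x^k = (0.0, 0.0), subgradient = b - a^T x = 5.0
  y^{k+1} = 0.0 + 0.05*5.0 = 0.25
Step 2: y^k = 0.25, reduced costs: (12.75, 9.5)
  x^k = (0.0, 0.0), subgradient = b - a^T x = 5.0
  y^{k+1} = 0.25 + 0.05*5.0 = 0.5
Step 3: y^k = 0.5, reduced costs: (11.5, 9.0)
  x^k = (0.0, 0.0), subgradient = b - a^T x = 5.0
  y^{k+1} = 0.5 + 0.05*5.0 = 0.75
Step 4: y^k = 0.75, reduced costs: (10.25, 8.5)
  x^k = (0.0, 0.0), subgradient = b - a^T x = 5.0
  y^{k+1} = 0.75 + 0.05*5.0 = 1.0
Dual objective at y_4 = 1.0: reduced costs (9.0, 8.0), box minimizer x = (0.0, 0.0)
g(y_4) = b*y + (c1 - a1*y)*x1 + (c2 - a2*y)*x2 = 5*1.0 + 9.0*0.0 + 8.0*0.0 = 5.0 + 0.0 + 0.0 = 5.0


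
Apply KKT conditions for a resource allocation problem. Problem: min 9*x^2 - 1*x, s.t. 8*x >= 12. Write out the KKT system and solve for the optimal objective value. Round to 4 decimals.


Step 1: Try lambda = 0 (constraint inactive).
x_unc = 1/(2*9) = 0.0556
Check: 8*0.0556 = 0.4448 < 12 -- violated!
Step 2: Constraint must be active: 8*x = 12
x* = 12/8 = 1.5
lambda = (2*9*1.5 - 1)/8 = 3.25
Step 3: Compute optimal value.
f(x*) = 9*1.5^2 - 1*1.5 = 18.75


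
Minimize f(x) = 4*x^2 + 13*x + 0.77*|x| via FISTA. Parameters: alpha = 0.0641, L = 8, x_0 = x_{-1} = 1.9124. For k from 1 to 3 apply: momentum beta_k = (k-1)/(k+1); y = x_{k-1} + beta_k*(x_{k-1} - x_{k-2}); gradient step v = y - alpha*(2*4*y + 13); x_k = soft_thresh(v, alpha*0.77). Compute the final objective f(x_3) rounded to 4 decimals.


FISTA on f(x) = 4*x^2 + 13*x + 0.77*|x|
L = 8, alpha = 0.0641
Iteration 1: beta = 0.0, y = 1.9124 + 0.0*(1.9124 - 1.9124) = 1.9124
  grad(y) = 28.2992, v = y - alpha*grad = 0.0984
  prox(v) = soft_thresh(0.0984, 0.0494) = 0.0491
Iteration 2: beta = 0.3333, y = 0.0491 + 0.3333*(0.0491 - 1.9124) = -0.572
  grad(y) = 8.4236, v = y - alpha*grad = -1.112
  prox(v) = soft_thresh(-1.112, 0.0494) = -1.0626
Iteration 3: beta = 0.5, y = -1.0626 + 0.5*(-1.0626 - 0.0491) = -1.6185
  grad(y) = 0.052, v = y - alpha*grad = -1.6218
  prox(v) = soft_thresh(-1.6218, 0.0494) = -1.5725
f(x_3) = 4*(-1.5725)^2 + 13*(-1.5725) + 0.77*|-1.5725| = -9.3407


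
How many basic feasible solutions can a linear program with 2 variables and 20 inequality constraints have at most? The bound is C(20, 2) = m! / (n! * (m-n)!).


Each vertex corresponds to some choice of n active constraints out of m, so the number of vertices is at most C(m, n) = m! / (n!(m-n)!).
m = 20, n = 2
Numerator: 20 * 19
Denominator: 2! = 2
C(20, 2) = 190


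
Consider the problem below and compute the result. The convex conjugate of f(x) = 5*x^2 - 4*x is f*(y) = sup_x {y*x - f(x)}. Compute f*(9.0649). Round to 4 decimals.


f*(y) = sup_x {y*x - a*x^2 - b*x} = sup_x {(y-b)*x - a*x^2}
FOC: (y - b) - 2a*x = 0 => x* = (y - b)/(2a)
x* = (9.0649 + 4)/(2*5) = 1.3065
f*(9.0649) = (y-b)^2/(4a) = (9.0649 + 4)^2/(4*5)
= 170.6916/20 = 8.5346


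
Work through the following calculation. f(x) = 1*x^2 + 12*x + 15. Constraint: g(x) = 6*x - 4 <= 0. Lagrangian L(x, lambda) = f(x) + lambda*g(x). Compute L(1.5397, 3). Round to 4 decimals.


Step 1: Evaluate f(x).
f(1.5397) = 1*1.5397^2 + 12*1.5397 + 15 = 35.8471
Step 2: Evaluate g(x).
g(1.5397) = 6*1.5397 - 4 = 5.2382
Step 3: Compute Lagrangian.
L = 35.8471 + 3*5.2382 = 51.5617


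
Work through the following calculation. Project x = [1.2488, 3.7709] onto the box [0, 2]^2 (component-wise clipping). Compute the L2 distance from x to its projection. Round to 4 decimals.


Project each component onto [0, 2].
clip(1.2488) = 1.2488, clip(3.7709) = 2.0
Projection = [1.2488, 2.0]
Squared diffs: [0.0, 3.1361]
Distance = sqrt(3.1361) = 1.7709


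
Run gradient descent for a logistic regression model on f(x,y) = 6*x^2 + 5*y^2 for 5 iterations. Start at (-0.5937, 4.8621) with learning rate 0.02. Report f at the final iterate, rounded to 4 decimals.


Gradient descent on f(x,y) = 6*x^2 + 5*y^2.
Starting point: (-0.5937, 4.8621), alpha = 0.02
Step 1: grad_x = 2*6*-0.5937 = -7.1244, grad_y = 2*5*4.8621 = 48.621
  x_1 = -0.5937 - 0.02*-7.1244 = -0.4512
  y_1 = 4.8621 - 0.02*48.621 = 3.8897
Step 2: grad_x = 2*6*-0.4512 = -5.4145, grad_y = 2*5*3.8897 = 38.8968
  x_2 = -0.4512 - 0.02*-5.4145 = -0.3429
  y_2 = 3.8897 - 0.02*38.8968 = 3.1117
Step 3: grad_x = 2*6*-0.3429 = -4.1151, grad_y = 2*5*3.1117 = 31.1174
  x_3 = -0.3429 - 0.02*-4.1151 = -0.2606
  y_3 = 3.1117 - 0.02*31.1174 = 2.4894
Step 4: grad_x = 2*6*-0.2606 = -3.1274, grad_y = 2*5*2.4894 = 24.894
  x_4 = -0.2606 - 0.02*-3.1274 = -0.1981
  y_4 = 2.4894 - 0.02*24.894 = 1.9915
Step 5: grad_x = 2*6*-0.1981 = -2.3769, grad_y = 2*5*1.9915 = 19.9152
  x_5 = -0.1981 - 0.02*-2.3769 = -0.1505
  y_5 = 1.9915 - 0.02*19.9152 = 1.5932
f(-0.1505, 1.5932) = 6*(-0.1505)^2 + 5*1.5932^2 = 12.8276


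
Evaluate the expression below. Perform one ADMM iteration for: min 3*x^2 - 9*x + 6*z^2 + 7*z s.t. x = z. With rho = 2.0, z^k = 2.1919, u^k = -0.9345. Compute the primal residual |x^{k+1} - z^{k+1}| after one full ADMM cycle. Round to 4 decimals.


ADMM iteration with rho = 2.0, z^k = 2.1919, u^k = -0.9345
Step 1: x-update.
Minimize 3*x^2 - 9*x + (2.0/2)*(x - 2.1919 - 0.9345)^2
FOC: (2*3 + 2.0)*x = 9 + 2.0*(2.1919 + 0.9345)
x^{k+1} = 1.9066
Step 2: z-update.
Minimize 6*z^2 + 7*z + (2.0/2)*(1.9066 - z - 0.9345)^2
FOC: (2*6 + 2.0)*z = -7 + 2.0*(1.9066 - 0.9345)
z^{k+1} = -0.3611
Step 3: u-update.
u^{k+1} = -0.9345 + 1.9066 + 0.3611 = 1.3332
Step 4: Primal residual = |1.9066 + 0.3611| = 2.2677


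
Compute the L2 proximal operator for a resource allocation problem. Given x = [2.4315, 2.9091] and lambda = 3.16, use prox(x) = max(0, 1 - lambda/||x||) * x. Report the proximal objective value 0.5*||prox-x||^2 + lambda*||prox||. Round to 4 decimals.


Step 1: Compute ||x||.
||x|| = 3.7914
Step 2: Compute scaling factor.
scale = max(0, 1 - 3.16/3.7914) = 0.1665
Step 3: prox(x) = [0.405, 0.4845]
||prox(x)|| = 0.6314
Step 4: Proximal objective.
0.5*||prox-x||^2 = 4.9928
lambda*||prox|| = 1.9952
Total = 6.9882


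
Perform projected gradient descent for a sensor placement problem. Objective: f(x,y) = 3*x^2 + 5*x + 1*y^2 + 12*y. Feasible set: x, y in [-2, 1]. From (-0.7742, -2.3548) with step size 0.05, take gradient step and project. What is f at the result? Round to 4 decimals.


Step 1: Compute gradient at (-0.7742, -2.3548).
grad_x = 2*3*-0.7742 + 5 = 0.3548
grad_y = 2*1*-2.3548 + 12 = 7.2904
Step 2: Gradient step.
x_raw = -0.7742 - 0.05*0.3548 = -0.7919
y_raw = -2.3548 - 0.05*7.2904 = -2.7193
Step 3: Project onto [-2, 1].
x_proj = clip(-0.7919) = -0.7919
y_proj = clip(-2.7193) = -2.0
Step 4: Evaluate f.
f(-0.7919, -2.0) = -22.0782


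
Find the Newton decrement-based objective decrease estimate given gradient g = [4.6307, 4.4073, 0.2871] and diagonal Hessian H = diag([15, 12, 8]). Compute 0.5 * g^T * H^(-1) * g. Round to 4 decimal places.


Step 1: H is diagonal, so H^(-1) * g = [0.3087, 0.3673, 0.0359].
Step 2: g^T H^(-1) g = sum_i g_i^2 / H_ii
  = (4.6307)^2/15 + (4.4073)^2/12 + (0.2871)^2/8
  = 1.4296 + 1.6187 + 0.0103 = 3.0586
Step 3: Objective decrease = 0.5 * g^T H^(-1) g = 1.5293


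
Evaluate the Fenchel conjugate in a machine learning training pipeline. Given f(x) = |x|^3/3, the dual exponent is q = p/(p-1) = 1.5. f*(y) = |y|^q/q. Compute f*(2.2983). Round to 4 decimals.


The conjugate exponent q satisfies 1/p + 1/q = 1.
p = 3, so q = 3/(3 - 1) = 1.5
|y|^q = 2.2983^1.5 = 3.4843
f*(2.2983) = 3.4843 / 1.5 = 2.3228


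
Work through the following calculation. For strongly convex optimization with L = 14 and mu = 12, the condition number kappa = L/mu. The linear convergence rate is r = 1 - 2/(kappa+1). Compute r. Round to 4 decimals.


Step 1: Compute the condition number.
kappa = L/mu = 14/12 = 1.1667
Step 2: Compute the convergence rate.
r = 1 - 2/(kappa + 1) = 1 - 2*mu/(L + mu) = (L - mu)/(L + mu) = 2/26 = 0.0769


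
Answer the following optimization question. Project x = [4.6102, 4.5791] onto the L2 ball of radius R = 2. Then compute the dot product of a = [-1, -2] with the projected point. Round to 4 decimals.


Step 1: Compute ||x|| (intermediates to 6 decimals).
||x|| = sqrt(4.6102^2 + 4.5791^2) = 6.497854
Step 2: Project.
Since ||x|| > R, scale = R/||x|| = 2/6.497854 = 0.307794, proj(x) = scale * x
proj(x) = [1.418992, 1.40942]
Step 3: Dot product.
a^T * proj(x) = -1*1.418992 - 2*1.40942 = -4.2378


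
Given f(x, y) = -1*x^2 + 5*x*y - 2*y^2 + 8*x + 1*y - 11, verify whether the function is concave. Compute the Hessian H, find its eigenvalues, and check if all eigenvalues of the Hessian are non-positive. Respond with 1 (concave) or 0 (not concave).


The Hessian of f(x,y) = -1*x^2 + 5*x*y - 2*y^2 + 8*x + 1*y - 11 is:
H = [[-2, 5], [5, -4]]
Trace = -2 - 4 = -6
Determinant = -2*-4 - (5)^2 = -17
Discriminant = (-6)^2 - 4*-17 = 104.0
Eigenvalues: lambda_1 = -8.099, lambda_2 = 2.099
The function is not concave.

0


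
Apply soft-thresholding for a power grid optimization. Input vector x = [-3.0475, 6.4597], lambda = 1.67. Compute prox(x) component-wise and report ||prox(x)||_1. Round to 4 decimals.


Soft-thresholding with lambda = 1.67:
prox(-3.0475) = sign(-3.0475)*max(|-3.0475| - 1.67, 0) = -1.3775
prox(6.4597) = sign(6.4597)*max(|6.4597| - 1.67, 0) = 4.7897
prox(x) = [-1.3775, 4.7897]
||prox(x)||_1 = 1.3775 + 4.7897 = 6.1672


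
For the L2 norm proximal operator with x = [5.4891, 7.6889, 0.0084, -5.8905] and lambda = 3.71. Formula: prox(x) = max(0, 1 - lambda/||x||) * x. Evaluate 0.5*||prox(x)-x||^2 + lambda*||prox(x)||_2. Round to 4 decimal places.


Step 1: Compute ||x||.
||x|| = 11.1332
Step 2: Compute scaling factor.
scale = max(0, 1 - 3.71/11.1332) = 0.6668
Step 3: prox(x) = [3.6599, 5.1267, 0.0056, -3.9276]
||prox(x)|| = 7.4232
Step 4: Proximal objective.
0.5*||prox-x||^2 = 6.8821
lambda*||prox|| = 27.5401
Total = 34.422


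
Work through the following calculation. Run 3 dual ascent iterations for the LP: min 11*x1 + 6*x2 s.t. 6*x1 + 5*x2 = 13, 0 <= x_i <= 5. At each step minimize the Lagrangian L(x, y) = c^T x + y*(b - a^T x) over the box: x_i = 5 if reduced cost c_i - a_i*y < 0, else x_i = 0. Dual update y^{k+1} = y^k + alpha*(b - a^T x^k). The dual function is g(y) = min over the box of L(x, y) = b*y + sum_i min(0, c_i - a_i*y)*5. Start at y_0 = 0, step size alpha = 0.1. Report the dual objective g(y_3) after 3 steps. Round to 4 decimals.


Dual ascent for LP: min 11*x1 + 6*x2, 6*x1 + 5*x2 = 13, 0 <= x_i <= 5
Step 1: y^k = 0.0, reduced costs: (11.0, 6.0)
  x^k = (0.0, 0.0), subgradient = b - a^T x = 13.0
  y^{k+1} = 0.0 + 0.1*13.0 = 1.3
Step 2: y^k = 1.3, reduced costs: (3.2, -0.5)
  x^k = (0.0, 5.0), subgradient = b - a^T x = -12.0
  y^{k+1} = 1.3 + 0.1*-12.0 = 0.1
Step 3: y^k = 0.1, reduced costs: (10.4, 5.5)
  x^k = (0.0, 0.0), subgradient = b - a^T x = 13.0
  y^{k+1} = 0.1 + 0.1*13.0 = 1.4
Dual objective at y_3 = 1.4: reduced costs (2.6, -1.0), box minimizer x = (0.0, 5.0)
g(y_3) = b*y + (c1 - a1*y)*x1 + (c2 - a2*y)*x2 = 13*1.4 + 2.6*0.0 + (-1.0)*5.0 = 18.2 + 0.0 - 5.0 = 13.2


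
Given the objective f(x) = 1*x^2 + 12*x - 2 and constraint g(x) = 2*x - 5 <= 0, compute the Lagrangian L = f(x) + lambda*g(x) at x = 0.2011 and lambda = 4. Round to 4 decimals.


Step 1: Evaluate f(x).
f(0.2011) = 1*0.2011^2 + 12*0.2011 - 2 = 0.4536
Step 2: Evaluate g(x).
g(0.2011) = 2*0.2011 - 5 = -4.5978
Step 3: Compute Lagrangian.
L = 0.4536 + 4*-4.5978 = -17.9376


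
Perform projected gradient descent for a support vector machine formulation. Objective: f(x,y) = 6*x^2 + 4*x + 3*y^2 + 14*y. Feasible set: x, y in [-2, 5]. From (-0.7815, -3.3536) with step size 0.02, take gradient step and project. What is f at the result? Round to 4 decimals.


Step 1: Compute gradient at (-0.7815, -3.3536).
grad_x = 2*6*-0.7815 + 4 = -5.378
grad_y = 2*3*-3.3536 + 14 = -6.1216
Step 2: Gradient step.
x_raw = -0.7815 - 0.02*-5.378 = -0.6739
y_raw = -3.3536 - 0.02*-6.1216 = -3.2312
Step 3: Project onto [-2, 5].
x_proj = clip(-0.6739) = -0.6739
y_proj = clip(-3.2312) = -2.0
Step 4: Evaluate f.
f(-0.6739, -2.0) = -15.9706
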